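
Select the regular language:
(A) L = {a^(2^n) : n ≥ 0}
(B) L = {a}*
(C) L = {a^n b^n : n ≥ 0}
(B) {a}*

(B) L = {a}* is regular.

This can be recognized by a finite automaton (DFA/NFA).
Regular expressions like {a}* define regular languages.

The other choices are not regular:
- {a^n b^n : n ≥ 0}: After pumping, the number of a's and b's become unequal
- {a^(2^n) : n ≥ 0}: After pumping, length is no longer a power of 2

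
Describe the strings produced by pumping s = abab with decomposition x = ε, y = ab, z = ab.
{xy^i z : i ≥ 0} = {(ab)^(i+1) : i ≥ 0} = {ab, abab, ababab, ...}

With x = ε, y = ab, z = ab: Pumping 'ab' gives strings of alternating a's and b's.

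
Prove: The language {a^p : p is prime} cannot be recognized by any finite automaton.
Assume for contradiction that L is regular, and let p ≥ 1 be the pumping length given by the pumping lemma.
Choose a prime q with q ≥ p (one exists because there are infinitely many primes) and let s = a^q. Then s ∈ L and |s| = q ≥ p.
By the pumping lemma, s = xyz for some x, y, z with |xy| ≤ p, |y| ≥ 1, and xy^i z ∈ L for every i ≥ 0.
Here y = a^k for some k with 1 ≤ k ≤ p, and xy^i z = a^(q + (i − 1)k) for every i ≥ 0.

Take i = q + 1: |xy^(q+1) z| = q + qk = q(k + 1).
Both factors satisfy q ≥ 2 and k + 1 ≥ 2, so q(k + 1) is composite, and xy^(q+1) z ∉ L.

This contradicts the pumping lemma, which requires xy^i z ∈ L for all i ≥ 0.
Hence L = {a^p : p is prime} is not regular. ∎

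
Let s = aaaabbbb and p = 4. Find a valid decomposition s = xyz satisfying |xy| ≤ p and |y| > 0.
x = 'aa', y = 'aa', z = 'bbbb'

For s = aaaabbbb and p = 4, one valid decomposition is:
- x = 'aa' (length 2)
- y = 'aa' (length 2)
- z = 'bbbb' (length 4)

Verification:
- xyz = 'aa' + 'aa' + 'bbbb' = aaaabbbb ✓
- |xy| = 4 ≤ 4 ✓
- |y| = 2 > 0 ✓

All pumping lemma constraints are satisfied.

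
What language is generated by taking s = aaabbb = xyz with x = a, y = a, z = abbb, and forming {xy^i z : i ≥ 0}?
{xy^i z : i ≥ 0} = {a^(2+i) b^3 : i ≥ 0} = {aabbb, aaabbb, aaaabbb, ...}

With x = a, y = a, z = abbb: Starting with aaabbb and pumping the second 'a', we get strings with 2+i a's followed by 3 b's for i = 0, 1, 2, ...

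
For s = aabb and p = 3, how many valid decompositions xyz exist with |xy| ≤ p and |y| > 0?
6

For s = 'aabb' with pumping length p = 3:

Constraints: |xy| ≤ 3, |y| > 0

Valid decompositions (|xy| ≤ p, |y| ≥ 1):
  • x='', y='a', z='abb'
  • x='a', y='a', z='bb'
  • x='', y='aa', z='bb'
  • x='aa', y='b', z='b'
  • x='a', y='ab', z='b'
  • x='', y='aab', z='b'

Total count: 6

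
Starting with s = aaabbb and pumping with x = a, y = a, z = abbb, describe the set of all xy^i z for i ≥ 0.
{xy^i z : i ≥ 0} = {a^(2+i) b^3 : i ≥ 0} = {aabbb, aaabbb, aaaabbb, ...}

With x = a, y = a, z = abbb: Starting with aaabbb and pumping the second 'a', we get strings with 2+i a's followed by 3 b's for i = 0, 1, 2, ...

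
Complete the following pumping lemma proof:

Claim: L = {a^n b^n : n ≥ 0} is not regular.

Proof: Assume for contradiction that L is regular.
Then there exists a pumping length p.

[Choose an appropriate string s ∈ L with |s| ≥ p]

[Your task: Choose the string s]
s = a^p b^p

This string is in L (has equal a's and b's) and has length 2p ≥ p.
Any decomposition xyz with |xy| ≤ p means y consists only of a's,
so pumping will unbalance the counts.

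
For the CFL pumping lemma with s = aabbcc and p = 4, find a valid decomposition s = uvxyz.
u='a', v='a', x='bb', y='c', z='c'

For s = aabbcc with pumping length p = 4:

One valid decomposition:
- u = 'a'
- v = 'a'
- x = 'bb'
- y = 'c'
- z = 'c'

Verification:
- uvxyz = 'a' + 'a' + 'bb' + 'c' + 'c' = aabbcc ✓
- |vxy| = |'abbc'| = 4 ≤ 4 ✓
- |vy| = |'ac'| = 2 > 0 ✓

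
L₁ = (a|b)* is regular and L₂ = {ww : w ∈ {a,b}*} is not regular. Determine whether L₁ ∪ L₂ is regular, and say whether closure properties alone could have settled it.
Yes — L₁ ∪ L₂ is regular.

{ww} ⊆ (a|b)*, so L₁ ∪ L₂ = (a|b)*, which is regular.

Note that the bare facts "L₁ regular, L₂ non-regular" do not settle the question by themselves: the closure of regular languages under ∪, ∩, complement and difference applies only when BOTH operands are regular. With a non-regular operand the result can come out regular or non-regular depending on the specific languages, so one has to work out L₁ ∪ L₂ for this particular pair, as above.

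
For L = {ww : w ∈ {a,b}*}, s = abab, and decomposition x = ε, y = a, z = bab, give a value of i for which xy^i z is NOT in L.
i = 3

xy³z = ε · aaa · bab = aaabab; aaabab has length 6; its halves are aaa and bab, which differ, so it is not in L.
(Other choices also work, e.g. i = 0, 2; only i = 1 is guaranteed to stay in L since xy¹z = s.)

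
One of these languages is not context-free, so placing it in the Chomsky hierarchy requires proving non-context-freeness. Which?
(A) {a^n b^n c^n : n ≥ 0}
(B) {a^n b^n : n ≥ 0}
(A) {a^n b^n c^n : n ≥ 0}

(A) {a^n b^n c^n : n ≥ 0} requires the CFL pumping lemma.

- {a^n b^n : n ≥ 0} is context-free (but not regular)
  • Can be shown non-regular with the regular pumping lemma
  • After pumping, the number of a's and b's become unequal

- {a^n b^n c^n : n ≥ 0} is NOT context-free
  • Requires the CFL pumping lemma to prove
  • Cannot maintain three equal counts simultaneously

The CFL pumping lemma is "stronger" in that it can prove non-membership
in the larger class of context-free languages.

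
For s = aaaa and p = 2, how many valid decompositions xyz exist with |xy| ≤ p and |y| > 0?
3

For s = 'aaaa' with pumping length p = 2:

Constraints: |xy| ≤ 2, |y| > 0

Valid decompositions (|xy| ≤ p, |y| ≥ 1):
  • x='', y='a', z='aaa'
  • x='a', y='a', z='aa'
  • x='', y='aa', z='aa'

Total count: 3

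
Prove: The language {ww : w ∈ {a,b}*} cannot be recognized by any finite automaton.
Assume for contradiction that L is regular, and let p ≥ 1 be the pumping length given by the pumping lemma.
Choose s = a^p b a^p b. Then s ∈ L (take w = a^p b) and |s| = 2p + 2 ≥ p.
By the pumping lemma, s = xyz for some x, y, z with |xy| ≤ p, |y| ≥ 1, and xy^i z ∈ L for every i ≥ 0.
Since |xy| ≤ p and the first p symbols of s are all a's, y = a^k for some k with 1 ≤ k ≤ p.

Take i = 2: t = xy²z = a^(p + k) b a^p b.
Suppose t = uu for some string u. The string t contains exactly two b's and ends in b, so u contains exactly one b and ends in b; hence u = a^j b for some j, and uu = a^j b a^j b. Comparing with t = a^(p + k) b a^p b forces j = p + k (first block) and j = p (second block), which is impossible since k ≥ 1. So t ∉ L.

This contradicts the pumping lemma, which requires xy^i z ∈ L for all i ≥ 0.
Hence L = {ww : w ∈ {a,b}*} is not regular. ∎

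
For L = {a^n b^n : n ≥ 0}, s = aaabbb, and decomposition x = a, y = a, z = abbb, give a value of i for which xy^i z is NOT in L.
i = 3

xy³z = a · aaa · abbb = aaaaabbb; aaaaabbb has 5 a's and 3 b's; 5 ≠ 3, so it is not in L.
(Other choices also work, e.g. i = 0, 2; only i = 1 is guaranteed to stay in L since xy¹z = s.)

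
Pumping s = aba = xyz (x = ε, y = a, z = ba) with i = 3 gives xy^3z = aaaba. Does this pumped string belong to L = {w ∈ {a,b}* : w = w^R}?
No

xy³z = ε · aaa · ba = aaaba.
aaaba reversed is abaaa ≠ aaaba, so it is not a palindrome and is not in L.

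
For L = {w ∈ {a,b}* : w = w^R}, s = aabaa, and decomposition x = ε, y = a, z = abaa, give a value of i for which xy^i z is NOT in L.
i = 0

xy⁰z = ε · ε · abaa = abaa; abaa reversed is aaba ≠ abaa, so it is not a palindrome and is not in L.
(Other choices also work, e.g. i = 2, 3; only i = 1 is guaranteed to stay in L since xy¹z = s.)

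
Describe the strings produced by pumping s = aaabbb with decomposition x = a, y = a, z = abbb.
{xy^i z : i ≥ 0} = {a^(2+i) b^3 : i ≥ 0} = {aabbb, aaabbb, aaaabbb, ...}

With x = a, y = a, z = abbb: Starting with aaabbb and pumping the second 'a', we get strings with 2+i a's followed by 3 b's for i = 0, 1, 2, ...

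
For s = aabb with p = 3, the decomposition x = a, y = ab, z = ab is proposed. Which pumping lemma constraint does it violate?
Violated: xyz = s

The decomposition x = a, y = ab, z = ab for s = aabb with p = 3
violates the constraint: xyz = s

xyz = 'a' + 'ab' + 'ab' = 'aabab' ≠ 'aabb' = s. The decomposition doesn't reconstruct s.

Pumping lemma constraints:
1. xyz = s (decomposition is valid)
2. |xy| ≤ p
3. |y| > 0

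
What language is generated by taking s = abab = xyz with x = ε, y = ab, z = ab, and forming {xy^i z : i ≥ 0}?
{xy^i z : i ≥ 0} = {(ab)^(i+1) : i ≥ 0} = {ab, abab, ababab, ...}

With x = ε, y = ab, z = ab: Pumping 'ab' gives strings of alternating a's and b's.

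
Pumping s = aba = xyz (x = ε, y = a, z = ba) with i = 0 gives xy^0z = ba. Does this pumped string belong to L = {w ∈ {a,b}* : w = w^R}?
No

xy⁰z = ε · ε · ba = ba.
ba reversed is ab ≠ ba, so it is not a palindrome and is not in L.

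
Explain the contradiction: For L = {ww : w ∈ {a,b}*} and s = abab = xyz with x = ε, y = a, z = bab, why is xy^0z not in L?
xy⁰z = bab ∉ L

Pumping with i = 0 replaces y = a by y⁰ = ε:
- Original: s = xyz = abab; abab splits into halves ab · ab, which are equal, so it is in L (w = ab)
- Pumped: xy⁰z = ε · ε · bab = bab
- bab has odd length 3, so it cannot be written as ww and is not in L

The pumping lemma would require xy⁰z ∈ L, so this decomposition yields a contradiction.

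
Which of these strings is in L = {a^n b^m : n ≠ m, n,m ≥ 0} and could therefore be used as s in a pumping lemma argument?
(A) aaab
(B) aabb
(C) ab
(A) aaab

The pumping lemma is applied to a string s that lies in L, so first check membership of each option:
- (A) aaab = a^3 b^1 with 3 ≠ 1, so it is in L ✓
- (B) aabb = a^2 b^2 has n = m = 2, so it is not in L ✗
- (C) ab = a^1 b^1 has n = m = 1, so it is not in L ✗

Only (A) aaab is in L, so it is the only candidate that could play the role of s.
(In a complete proof one picks s in terms of the pumping length p so that |s| ≥ p is guaranteed; a fixed string like aaab illustrates the shape of such an s.)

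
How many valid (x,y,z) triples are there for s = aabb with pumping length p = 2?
3

For s = 'aabb' with pumping length p = 2:

Constraints: |xy| ≤ 2, |y| > 0

Valid decompositions (|xy| ≤ p, |y| ≥ 1):
  • x='', y='a', z='abb'
  • x='a', y='a', z='bb'
  • x='', y='aa', z='bb'

Total count: 3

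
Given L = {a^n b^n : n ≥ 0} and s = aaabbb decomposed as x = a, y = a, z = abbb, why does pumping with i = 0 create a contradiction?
xy⁰z = aabbb ∉ L

Pumping with i = 0 replaces y = a by y⁰ = ε:
- Original: s = xyz = aaabbb; aaabbb = a^3 b^3 has equal counts (3 = 3), so it is in L
- Pumped: xy⁰z = a · ε · abbb = aabbb
- aabbb has 2 a's and 3 b's; 2 ≠ 3, so it is not in L

The pumping lemma would require xy⁰z ∈ L, so this decomposition yields a contradiction.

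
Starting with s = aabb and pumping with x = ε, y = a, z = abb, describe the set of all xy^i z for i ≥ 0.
{xy^i z : i ≥ 0} = {a^(i+1) b^2 : i ≥ 0} = {abb, aabb, aaabb, ...}

With x = ε, y = a, z = abb: Starting with aabb and pumping the first 'a' (z = abb keeps the second 'a'), we get strings with i+1 a's followed by 2 b's for i = 0, 1, 2, ...; note bb is not produced because z always contributes one a.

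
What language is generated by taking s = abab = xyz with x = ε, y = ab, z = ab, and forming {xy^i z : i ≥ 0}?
{xy^i z : i ≥ 0} = {(ab)^(i+1) : i ≥ 0} = {ab, abab, ababab, ...}

With x = ε, y = ab, z = ab: Pumping 'ab' gives strings of alternating a's and b's.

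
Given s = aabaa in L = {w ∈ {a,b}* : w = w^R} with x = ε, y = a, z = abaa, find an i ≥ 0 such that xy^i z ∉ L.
i = 0

xy⁰z = ε · ε · abaa = abaa; abaa reversed is aaba ≠ abaa, so it is not a palindrome and is not in L.
(Other choices also work, e.g. i = 2, 3; only i = 1 is guaranteed to stay in L since xy¹z = s.)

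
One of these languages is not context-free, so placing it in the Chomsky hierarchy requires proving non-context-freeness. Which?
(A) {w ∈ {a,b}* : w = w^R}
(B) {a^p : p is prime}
(B) {a^p : p is prime}

(B) {a^p : p is prime} requires the CFL pumping lemma.

- {w ∈ {a,b}* : w = w^R} is context-free (but not regular)
  • Can be shown non-regular with the regular pumping lemma
  • After pumping, the string is no longer symmetric

- {a^p : p is prime} is NOT context-free
  • Requires the CFL pumping lemma to prove
  • The CFL pumping lemma also fails because prime gaps are unbounded

The CFL pumping lemma is "stronger" in that it can prove non-membership
in the larger class of context-free languages.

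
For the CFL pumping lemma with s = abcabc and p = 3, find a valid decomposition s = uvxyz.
u='ab', v='c', x='a', y='b', z='c'

For s = abcabc with pumping length p = 3:

One valid decomposition:
- u = 'ab'
- v = 'c'
- x = 'a'
- y = 'b'
- z = 'c'

Verification:
- uvxyz = 'ab' + 'c' + 'a' + 'b' + 'c' = abcabc ✓
- |vxy| = |'cab'| = 3 ≤ 3 ✓
- |vy| = |'cb'| = 2 > 0 ✓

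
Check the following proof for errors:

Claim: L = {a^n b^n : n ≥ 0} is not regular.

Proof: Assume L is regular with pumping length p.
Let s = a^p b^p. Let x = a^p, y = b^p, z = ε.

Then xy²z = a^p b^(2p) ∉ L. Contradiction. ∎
The proof is INCORRECT.

Error: The decomposition violates |xy| ≤ p.
With x = a^p and y = b^p, we have |xy| = 2p > p.
The pumping lemma requires |xy| ≤ p, so y must be within the first p characters.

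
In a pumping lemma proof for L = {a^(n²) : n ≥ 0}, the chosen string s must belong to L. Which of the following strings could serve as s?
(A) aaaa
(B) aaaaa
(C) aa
(A) aaaa

The pumping lemma is applied to a string s that lies in L, so first check membership of each option:
- (A) aaaa has length 4 = 2², a perfect square, so it is in L ✓
- (B) aaaaa has length 5, strictly between 2² = 4 and 3² = 9, so it is not in L ✗
- (C) aa has length 2, strictly between 1² = 1 and 2² = 4, so it is not in L ✗

Only (A) aaaa is in L, so it is the only candidate that could play the role of s.
(In a complete proof one picks s in terms of the pumping length p so that |s| ≥ p is guaranteed; a fixed string like aaaa illustrates the shape of such an s.)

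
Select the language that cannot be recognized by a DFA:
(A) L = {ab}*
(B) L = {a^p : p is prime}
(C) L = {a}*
(B) {a^p : p is prime}

(B) L = {a^p : p is prime} is NOT regular.

The pumping lemma can be used to prove this:
After pumping, the length becomes composite

The other languages are regular because they can be recognized by finite automata.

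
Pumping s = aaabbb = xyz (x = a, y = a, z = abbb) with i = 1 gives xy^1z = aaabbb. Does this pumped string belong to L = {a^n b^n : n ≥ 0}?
Yes

xy¹z = a · a · abbb = aaabbb.
aaabbb = a^3 b^3 has equal counts (3 = 3), so it is in L.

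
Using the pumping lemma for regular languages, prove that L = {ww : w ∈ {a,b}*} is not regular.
Assume for contradiction that L is regular, and let p ≥ 1 be the pumping length given by the pumping lemma.
Choose s = a^p b a^p b. Then s ∈ L (take w = a^p b) and |s| = 2p + 2 ≥ p.
By the pumping lemma, s = xyz for some x, y, z with |xy| ≤ p, |y| ≥ 1, and xy^i z ∈ L for every i ≥ 0.
Since |xy| ≤ p and the first p symbols of s are all a's, y = a^k for some k with 1 ≤ k ≤ p.

Take i = 2: t = xy²z = a^(p + k) b a^p b.
Suppose t = uu for some string u. The string t contains exactly two b's and ends in b, so u contains exactly one b and ends in b; hence u = a^j b for some j, and uu = a^j b a^j b. Comparing with t = a^(p + k) b a^p b forces j = p + k (first block) and j = p (second block), which is impossible since k ≥ 1. So t ∉ L.

This contradicts the pumping lemma, which requires xy^i z ∈ L for all i ≥ 0.
Hence L = {ww : w ∈ {a,b}*} is not regular. ∎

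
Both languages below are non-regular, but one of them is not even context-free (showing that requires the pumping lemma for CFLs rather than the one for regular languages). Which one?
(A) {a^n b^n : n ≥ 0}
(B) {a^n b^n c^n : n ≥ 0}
(B) {a^n b^n c^n : n ≥ 0}

(B) {a^n b^n c^n : n ≥ 0} requires the CFL pumping lemma.

- {a^n b^n : n ≥ 0} is context-free (but not regular)
  • Can be shown non-regular with the regular pumping lemma
  • After pumping, the number of a's and b's become unequal

- {a^n b^n c^n : n ≥ 0} is NOT context-free
  • Requires the CFL pumping lemma to prove
  • Cannot maintain three equal counts simultaneously

The CFL pumping lemma is "stronger" in that it can prove non-membership
in the larger class of context-free languages.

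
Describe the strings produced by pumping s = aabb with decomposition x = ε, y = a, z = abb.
{xy^i z : i ≥ 0} = {a^(i+1) b^2 : i ≥ 0} = {abb, aabb, aaabb, ...}

With x = ε, y = a, z = abb: Starting with aabb and pumping the first 'a' (z = abb keeps the second 'a'), we get strings with i+1 a's followed by 2 b's for i = 0, 1, 2, ...; note bb is not produced because z always contributes one a.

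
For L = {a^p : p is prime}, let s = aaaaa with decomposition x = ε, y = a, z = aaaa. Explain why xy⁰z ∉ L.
xy⁰z = aaaa ∉ L

Pumping with i = 0 replaces y = a by y⁰ = ε:
- Original: s = xyz = aaaaa; aaaaa has length 5, which is prime, so it is in L
- Pumped: xy⁰z = ε · ε · aaaa = aaaa
- aaaa has length 4 = 2 × 2, which is not prime, so it is not in L

The pumping lemma would require xy⁰z ∈ L, so this decomposition yields a contradiction.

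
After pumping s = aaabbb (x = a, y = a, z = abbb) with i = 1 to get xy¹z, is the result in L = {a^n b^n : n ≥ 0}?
Yes

xy¹z = a · a · abbb = aaabbb.
aaabbb = a^3 b^3 has equal counts (3 = 3), so it is in L.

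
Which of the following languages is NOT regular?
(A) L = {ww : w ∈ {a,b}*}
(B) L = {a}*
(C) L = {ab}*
(A) {ww : w ∈ {a,b}*}

(A) L = {ww : w ∈ {a,b}*} is NOT regular.

The pumping lemma can be used to prove this:
After pumping, the two halves no longer match

The other languages are regular because they can be recognized by finite automata.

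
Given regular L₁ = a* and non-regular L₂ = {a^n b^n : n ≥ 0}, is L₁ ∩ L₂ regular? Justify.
Yes — L₁ ∩ L₂ is regular.

A string of a* contains no b's, and the only string of {a^n b^n} with no b's is ε (n = 0). So L₁ ∩ L₂ = {ε}, a finite language, which is regular.

Note that the bare facts "L₁ regular, L₂ non-regular" do not settle the question by themselves: the closure of regular languages under ∪, ∩, complement and difference applies only when BOTH operands are regular. With a non-regular operand the result can come out regular or non-regular depending on the specific languages, so one has to work out L₁ ∩ L₂ for this particular pair, as above.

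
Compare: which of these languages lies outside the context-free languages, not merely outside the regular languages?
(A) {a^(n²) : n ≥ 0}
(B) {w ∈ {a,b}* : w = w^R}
(A) {a^(n²) : n ≥ 0}

(A) {a^(n²) : n ≥ 0} requires the CFL pumping lemma.

- {w ∈ {a,b}* : w = w^R} is context-free (but not regular)
  • Can be shown non-regular with the regular pumping lemma
  • After pumping, the string is no longer symmetric

- {a^(n²) : n ≥ 0} is NOT context-free
  • Requires the CFL pumping lemma to prove
  • Gaps between squares grow unboundedly

The CFL pumping lemma is "stronger" in that it can prove non-membership
in the larger class of context-free languages.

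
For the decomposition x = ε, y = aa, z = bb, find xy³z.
aaaaaabb

Given x = '', y = 'aa', z = 'bb' and i = 3:

xy^3z = x + y·y·...·y (3 times) + z
       = '' + 'aa'^3 + 'bb'
       = '' + 'aaaaaa' + 'bb'
       = 'aaaaaabb'

The pumped string is 'aaaaaabb' with length 8.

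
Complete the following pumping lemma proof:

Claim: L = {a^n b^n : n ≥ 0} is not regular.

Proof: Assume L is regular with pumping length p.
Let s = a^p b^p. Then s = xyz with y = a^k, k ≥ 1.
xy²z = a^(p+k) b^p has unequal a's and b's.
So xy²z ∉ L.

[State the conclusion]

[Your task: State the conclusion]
This contradicts the pumping lemma for regular languages,
which guarantees xy^i z ∈ L for all i ≥ 0.

Since our assumption that L is regular leads to a contradiction,
we conclude that L = {a^n b^n : n ≥ 0} is NOT regular. ∎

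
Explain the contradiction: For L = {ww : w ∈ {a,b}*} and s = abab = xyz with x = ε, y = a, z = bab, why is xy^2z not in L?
xy²z = aabab ∉ L

Pumping with i = 2 replaces y = a by y² = aa:
- Original: s = xyz = abab; abab splits into halves ab · ab, which are equal, so it is in L (w = ab)
- Pumped: xy²z = ε · aa · bab = aabab
- aabab has odd length 5, so it cannot be written as ww and is not in L

The pumping lemma would require xy²z ∈ L, so this decomposition yields a contradiction.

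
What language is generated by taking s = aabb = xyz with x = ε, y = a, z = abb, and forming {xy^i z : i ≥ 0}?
{xy^i z : i ≥ 0} = {a^(i+1) b^2 : i ≥ 0} = {abb, aabb, aaabb, ...}

With x = ε, y = a, z = abb: Starting with aabb and pumping the first 'a' (z = abb keeps the second 'a'), we get strings with i+1 a's followed by 2 b's for i = 0, 1, 2, ...; note bb is not produced because z always contributes one a.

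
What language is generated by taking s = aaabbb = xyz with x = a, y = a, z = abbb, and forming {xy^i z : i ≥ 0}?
{xy^i z : i ≥ 0} = {a^(2+i) b^3 : i ≥ 0} = {aabbb, aaabbb, aaaabbb, ...}

With x = a, y = a, z = abbb: Starting with aaabbb and pumping the second 'a', we get strings with 2+i a's followed by 3 b's for i = 0, 1, 2, ...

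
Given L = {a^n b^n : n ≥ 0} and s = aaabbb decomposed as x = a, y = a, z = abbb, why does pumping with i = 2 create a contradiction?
xy²z = aaaabbb ∉ L

Pumping with i = 2 replaces y = a by y² = aa:
- Original: s = xyz = aaabbb; aaabbb = a^3 b^3 has equal counts (3 = 3), so it is in L
- Pumped: xy²z = a · aa · abbb = aaaabbb
- aaaabbb has 4 a's and 3 b's; 4 ≠ 3, so it is not in L

The pumping lemma would require xy²z ∈ L, so this decomposition yields a contradiction.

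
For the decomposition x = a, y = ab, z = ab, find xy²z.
aababab

Given x = 'a', y = 'ab', z = 'ab' and i = 2:

xy^2z = x + y·y·...·y (2 times) + z
       = 'a' + 'ab'^2 + 'ab'
       = 'a' + 'abab' + 'ab'
       = 'aababab'

The pumped string is 'aababab' with length 7.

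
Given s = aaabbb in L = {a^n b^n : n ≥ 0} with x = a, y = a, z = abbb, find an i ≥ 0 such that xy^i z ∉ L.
i = 2

xy²z = a · aa · abbb = aaaabbb; aaaabbb has 4 a's and 3 b's; 4 ≠ 3, so it is not in L.
(Other choices also work, e.g. i = 0, 3; only i = 1 is guaranteed to stay in L since xy¹z = s.)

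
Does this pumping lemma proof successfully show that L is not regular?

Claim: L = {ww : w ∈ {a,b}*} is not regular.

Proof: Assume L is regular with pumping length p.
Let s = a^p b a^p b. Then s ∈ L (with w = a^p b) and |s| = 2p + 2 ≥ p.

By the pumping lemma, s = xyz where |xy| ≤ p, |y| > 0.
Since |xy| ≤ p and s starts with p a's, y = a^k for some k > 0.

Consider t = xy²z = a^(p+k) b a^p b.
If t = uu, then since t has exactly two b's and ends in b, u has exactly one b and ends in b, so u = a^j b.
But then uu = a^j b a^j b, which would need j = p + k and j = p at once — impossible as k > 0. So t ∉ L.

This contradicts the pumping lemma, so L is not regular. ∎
The proof is correct.

This proof is valid because:
1. s = a^p b a^p b is in L and is chosen in terms of p, so |s| ≥ p holds for every p
2. The decomposition analysis is correct: |xy| ≤ p forces y to lie inside the leading a's
3. The contradiction is valid: the argument shows a^(p+k) b a^p b cannot be split into two equal halves
4. The conclusion follows logically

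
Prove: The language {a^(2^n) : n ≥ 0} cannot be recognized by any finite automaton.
Assume for contradiction that L is regular, and let p ≥ 1 be the pumping length given by the pumping lemma.
Choose s = a^(2^p). Then s ∈ L and |s| = 2^p ≥ p.
By the pumping lemma, s = xyz for some x, y, z with |xy| ≤ p, |y| ≥ 1, and xy^i z ∈ L for every i ≥ 0.
Here y = a^k for some k with 1 ≤ k ≤ |xy| ≤ p, and p < 2^p.

Take i = 2: |xy²z| = 2^p + k.
Now 2^p < 2^p + k ≤ 2^p + p < 2^p + 2^p = 2^(p+1).
So |xy²z| lies strictly between the consecutive powers of two 2^p and 2^(p+1), hence is not a power of 2, and xy²z ∉ L.

This contradicts the pumping lemma, which requires xy^i z ∈ L for all i ≥ 0.
Hence L = {a^(2^n) : n ≥ 0} is not regular. ∎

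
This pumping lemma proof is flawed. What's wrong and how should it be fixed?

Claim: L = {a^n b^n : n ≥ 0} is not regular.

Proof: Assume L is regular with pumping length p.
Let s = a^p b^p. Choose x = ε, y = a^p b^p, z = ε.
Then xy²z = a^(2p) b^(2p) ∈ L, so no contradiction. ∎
Error: The decomposition violates |xy| ≤ p. With y = a^p b^p, |xy| = |y| = 2p > p. (The proof also miscomputes xy²z, which would be a^p b^p a^p b^p rather than a^(2p) b^(2p), and it wrongly treats one harmless decomposition as settling the matter — the prover does not get to choose the decomposition.)

Correction: The pumping lemma requires |xy| ≤ p, and the argument must handle every decomposition satisfying |xy| ≤ p, |y| ≥ 1. Since s starts with p a's, any such y consists only of a's, say y = a^k with k ≥ 1. Then xy²z = a^(p+k) b^p has unequal numbers of a's and b's, so xy²z ∉ L — the required contradiction.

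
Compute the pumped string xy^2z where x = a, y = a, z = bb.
aaabb

Given x = 'a', y = 'a', z = 'bb' and i = 2:

xy^2z = x + y·y·...·y (2 times) + z
       = 'a' + 'a'^2 + 'bb'
       = 'a' + 'aa' + 'bb'
       = 'aaabb'

The pumped string is 'aaabb' with length 5.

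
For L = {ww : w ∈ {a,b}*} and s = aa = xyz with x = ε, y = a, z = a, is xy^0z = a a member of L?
No

xy⁰z = ε · ε · a = a.
a has odd length 1, so it cannot be written as ww and is not in L.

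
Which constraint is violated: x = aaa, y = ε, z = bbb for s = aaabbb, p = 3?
Violated: |y| > 0

The decomposition x = aaa, y = ε, z = bbb for s = aaabbb with p = 3
violates the constraint: |y| > 0

|y| = 0, but the pumping lemma requires |y| > 0 (y must be non-empty).

Pumping lemma constraints:
1. xyz = s (decomposition is valid)
2. |xy| ≤ p
3. |y| > 0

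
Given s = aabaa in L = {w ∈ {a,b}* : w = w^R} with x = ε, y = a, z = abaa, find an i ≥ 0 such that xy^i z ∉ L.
i = 0

xy⁰z = ε · ε · abaa = abaa; abaa reversed is aaba ≠ abaa, so it is not a palindrome and is not in L.
(Other choices also work, e.g. i = 2, 3; only i = 1 is guaranteed to stay in L since xy¹z = s.)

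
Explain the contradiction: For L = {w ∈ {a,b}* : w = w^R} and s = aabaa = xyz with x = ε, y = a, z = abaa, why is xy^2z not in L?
xy²z = aaabaa ∉ L

Pumping with i = 2 replaces y = a by y² = aa:
- Original: s = xyz = aabaa; aabaa reversed is aabaa, the same string, so it is a palindrome and is in L
- Pumped: xy²z = ε · aa · abaa = aaabaa
- aaabaa reversed is aabaaa ≠ aaabaa, so it is not a palindrome and is not in L

The pumping lemma would require xy²z ∈ L, so this decomposition yields a contradiction.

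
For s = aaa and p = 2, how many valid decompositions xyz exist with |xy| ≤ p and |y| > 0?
3

For s = 'aaa' with pumping length p = 2:

Constraints: |xy| ≤ 2, |y| > 0

Valid decompositions (|xy| ≤ p, |y| ≥ 1):
  • x='', y='a', z='aa'
  • x='a', y='a', z='a'
  • x='', y='aa', z='a'

Total count: 3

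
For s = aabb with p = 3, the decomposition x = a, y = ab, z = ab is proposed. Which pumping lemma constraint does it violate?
Violated: xyz = s

The decomposition x = a, y = ab, z = ab for s = aabb with p = 3
violates the constraint: xyz = s

xyz = 'a' + 'ab' + 'ab' = 'aabab' ≠ 'aabb' = s. The decomposition doesn't reconstruct s.

Pumping lemma constraints:
1. xyz = s (decomposition is valid)
2. |xy| ≤ p
3. |y| > 0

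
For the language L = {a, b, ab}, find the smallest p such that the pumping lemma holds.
p = 3

For a finite language L, the pumping lemma holds vacuously if p > max|s| for s ∈ L.

The longest string in L = {a, b, ab} has length 2.
If p = 3, then no string s ∈ L has |s| ≥ p, so the condition is vacuously true.

The minimum pumping length is p = 3.

Why no smaller p works: for any p ≤ 2, the longest string s ∈ L has |s| = 2 ≥ p, so it would
have to be pumpable; but pumping up (i = 2, 3, ...) produces ever longer strings, which cannot all lie in the
finite language L. So the pumping property fails for every p ≤ 2.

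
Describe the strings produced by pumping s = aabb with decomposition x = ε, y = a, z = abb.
{xy^i z : i ≥ 0} = {a^(i+1) b^2 : i ≥ 0} = {abb, aabb, aaabb, ...}

With x = ε, y = a, z = abb: Starting with aabb and pumping the first 'a' (z = abb keeps the second 'a'), we get strings with i+1 a's followed by 2 b's for i = 0, 1, 2, ...; note bb is not produced because z always contributes one a.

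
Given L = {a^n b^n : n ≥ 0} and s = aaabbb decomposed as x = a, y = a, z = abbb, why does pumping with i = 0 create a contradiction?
xy⁰z = aabbb ∉ L

Pumping with i = 0 replaces y = a by y⁰ = ε:
- Original: s = xyz = aaabbb; aaabbb = a^3 b^3 has equal counts (3 = 3), so it is in L
- Pumped: xy⁰z = a · ε · abbb = aabbb
- aabbb has 2 a's and 3 b's; 2 ≠ 3, so it is not in L

The pumping lemma would require xy⁰z ∈ L, so this decomposition yields a contradiction.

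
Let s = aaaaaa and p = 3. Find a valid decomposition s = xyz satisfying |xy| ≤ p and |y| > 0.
x = '', y = 'a', z = 'aaaaa'

For s = aaaaaa and p = 3, one valid decomposition is:
- x = '' (length 0)
- y = 'a' (length 1)
- z = 'aaaaa' (length 5)

Verification:
- xyz = '' + 'a' + 'aaaaa' = aaaaaa ✓
- |xy| = 1 ≤ 3 ✓
- |y| = 1 > 0 ✓

All pumping lemma constraints are satisfied.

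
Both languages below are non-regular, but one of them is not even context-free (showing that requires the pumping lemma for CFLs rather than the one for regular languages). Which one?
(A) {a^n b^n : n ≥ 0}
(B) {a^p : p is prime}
(B) {a^p : p is prime}

(B) {a^p : p is prime} requires the CFL pumping lemma.

- {a^n b^n : n ≥ 0} is context-free (but not regular)
  • Can be shown non-regular with the regular pumping lemma
  • After pumping, the number of a's and b's become unequal

- {a^p : p is prime} is NOT context-free
  • Requires the CFL pumping lemma to prove
  • The CFL pumping lemma also fails because prime gaps are unbounded

The CFL pumping lemma is "stronger" in that it can prove non-membership
in the larger class of context-free languages.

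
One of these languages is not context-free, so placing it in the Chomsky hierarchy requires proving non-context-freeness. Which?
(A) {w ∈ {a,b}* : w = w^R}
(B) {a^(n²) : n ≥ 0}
(B) {a^(n²) : n ≥ 0}

(B) {a^(n²) : n ≥ 0} requires the CFL pumping lemma.

- {w ∈ {a,b}* : w = w^R} is context-free (but not regular)
  • Can be shown non-regular with the regular pumping lemma
  • After pumping, the string is no longer symmetric

- {a^(n²) : n ≥ 0} is NOT context-free
  • Requires the CFL pumping lemma to prove
  • Gaps between squares grow unboundedly

The CFL pumping lemma is "stronger" in that it can prove non-membership
in the larger class of context-free languages.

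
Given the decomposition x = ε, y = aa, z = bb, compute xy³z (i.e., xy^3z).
aaaaaabb

Given x = '', y = 'aa', z = 'bb' and i = 3:

xy^3z = x + y·y·...·y (3 times) + z
       = '' + 'aa'^3 + 'bb'
       = '' + 'aaaaaa' + 'bb'
       = 'aaaaaabb'

The pumped string is 'aaaaaabb' with length 8.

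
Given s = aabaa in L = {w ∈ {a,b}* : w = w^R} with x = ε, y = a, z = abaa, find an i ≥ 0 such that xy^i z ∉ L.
i = 2

xy²z = ε · aa · abaa = aaabaa; aaabaa reversed is aabaaa ≠ aaabaa, so it is not a palindrome and is not in L.
(Other choices also work, e.g. i = 0, 3; only i = 1 is guaranteed to stay in L since xy¹z = s.)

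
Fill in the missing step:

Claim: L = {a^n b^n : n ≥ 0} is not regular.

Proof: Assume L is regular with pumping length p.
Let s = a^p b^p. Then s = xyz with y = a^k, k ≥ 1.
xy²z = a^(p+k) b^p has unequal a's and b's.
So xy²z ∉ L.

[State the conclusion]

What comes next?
This contradicts the pumping lemma for regular languages,
which guarantees xy^i z ∈ L for all i ≥ 0.

Since our assumption that L is regular leads to a contradiction,
we conclude that L = {a^n b^n : n ≥ 0} is NOT regular. ∎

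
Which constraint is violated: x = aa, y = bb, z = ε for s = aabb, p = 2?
Violated: |xy| ≤ p

The decomposition x = aa, y = bb, z = ε for s = aabb with p = 2
violates the constraint: |xy| ≤ p

|xy| = |aabb| = 4 > 2 = p. The decomposition puts too many characters in xy.

Pumping lemma constraints:
1. xyz = s (decomposition is valid)
2. |xy| ≤ p
3. |y| > 0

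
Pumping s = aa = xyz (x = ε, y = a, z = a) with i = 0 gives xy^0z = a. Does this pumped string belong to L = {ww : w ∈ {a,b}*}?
No

xy⁰z = ε · ε · a = a.
a has odd length 1, so it cannot be written as ww and is not in L.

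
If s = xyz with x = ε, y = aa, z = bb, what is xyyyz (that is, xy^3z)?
aaaaaabb

Given x = '', y = 'aa', z = 'bb' and i = 3:

xy^3z = x + y·y·...·y (3 times) + z
       = '' + 'aa'^3 + 'bb'
       = '' + 'aaaaaa' + 'bb'
       = 'aaaaaabb'

The pumped string is 'aaaaaabb' with length 8.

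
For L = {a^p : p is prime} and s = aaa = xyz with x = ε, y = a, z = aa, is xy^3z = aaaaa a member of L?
Yes

xy³z = ε · aaa · aa = aaaaa.
aaaaa has length 5, which is prime, so it is in L.
(A single pumped string landing in L is not a contradiction by itself; a non-regularity proof needs some i for which xy^i z ∉ L, for every admissible decomposition.)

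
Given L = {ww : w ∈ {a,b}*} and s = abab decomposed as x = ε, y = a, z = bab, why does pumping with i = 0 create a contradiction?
xy⁰z = bab ∉ L

Pumping with i = 0 replaces y = a by y⁰ = ε:
- Original: s = xyz = abab; abab splits into halves ab · ab, which are equal, so it is in L (w = ab)
- Pumped: xy⁰z = ε · ε · bab = bab
- bab has odd length 3, so it cannot be written as ww and is not in L

The pumping lemma would require xy⁰z ∈ L, so this decomposition yields a contradiction.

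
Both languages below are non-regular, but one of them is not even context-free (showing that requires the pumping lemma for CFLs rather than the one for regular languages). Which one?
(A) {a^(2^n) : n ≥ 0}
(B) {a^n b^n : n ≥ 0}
(A) {a^(2^n) : n ≥ 0}

(A) {a^(2^n) : n ≥ 0} requires the CFL pumping lemma.

- {a^n b^n : n ≥ 0} is context-free (but not regular)
  • Can be shown non-regular with the regular pumping lemma
  • After pumping, the number of a's and b's become unequal

- {a^(2^n) : n ≥ 0} is NOT context-free
  • Requires the CFL pumping lemma to prove
  • Gaps between powers of 2 grow exponentially

The CFL pumping lemma is "stronger" in that it can prove non-membership
in the larger class of context-free languages.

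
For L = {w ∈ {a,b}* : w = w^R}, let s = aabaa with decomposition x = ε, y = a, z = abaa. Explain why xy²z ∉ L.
xy²z = aaabaa ∉ L

Pumping with i = 2 replaces y = a by y² = aa:
- Original: s = xyz = aabaa; aabaa reversed is aabaa, the same string, so it is a palindrome and is in L
- Pumped: xy²z = ε · aa · abaa = aaabaa
- aaabaa reversed is aabaaa ≠ aaabaa, so it is not a palindrome and is not in L

The pumping lemma would require xy²z ∈ L, so this decomposition yields a contradiction.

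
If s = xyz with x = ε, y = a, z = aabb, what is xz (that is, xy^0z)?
aabb

Given x = '', y = 'a', z = 'aabb' and i = 0:

xy^0z = x + y·y·...·y (0 times) + z
       = '' + 'a'^0 + 'aabb'
       = '' + '' + 'aabb'
       = 'aabb'

The pumped string is 'aabb' with length 4.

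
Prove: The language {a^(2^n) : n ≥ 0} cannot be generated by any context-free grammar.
Assume for contradiction that L is context-free, and let p ≥ 1 be the pumping length given by the pumping lemma for CFLs.
Choose s = a^(2^p). Then s ∈ L and |s| = 2^p ≥ p.
By the CFL pumping lemma, s = uvxyz for some u, v, x, y, z with |vxy| ≤ p, |vy| ≥ 1, and uv^i xy^i z ∈ L for every i ≥ 0.
All symbols are a's, so only lengths matter: let k = |vy|, with 1 ≤ k ≤ |vxy| ≤ p < 2^p.

Take i = 2: |uv²xy²z| = 2^p + k, and 2^p < 2^p + k < 2^p + 2^p = 2^(p+1).
So the length lies strictly between consecutive powers of two and is not a power of 2; uv²xy²z ∉ L.

This contradicts the CFL pumping lemma, which requires uv^i xy^i z ∈ L for all i ≥ 0.
Hence L = {a^(2^n) : n ≥ 0} is not context-free. ∎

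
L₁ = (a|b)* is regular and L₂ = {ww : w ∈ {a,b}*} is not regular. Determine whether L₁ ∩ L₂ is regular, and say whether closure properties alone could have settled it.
No — L₁ ∩ L₂ is not regular.

(a|b)* is all strings over {a,b}, so L₁ ∩ L₂ = {ww : w ∈ {a,b}*} = L₂ itself, which is not regular (pump s = a^p b a^p b).

Note that the bare facts "L₁ regular, L₂ non-regular" do not settle the question by themselves: the closure of regular languages under ∪, ∩, complement and difference applies only when BOTH operands are regular. With a non-regular operand the result can come out regular or non-regular depending on the specific languages, so one has to work out L₁ ∩ L₂ for this particular pair, as above.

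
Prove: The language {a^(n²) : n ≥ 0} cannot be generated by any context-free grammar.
Assume for contradiction that L is context-free, and let p ≥ 1 be the pumping length given by the pumping lemma for CFLs.
Choose s = a^(p²). Then s ∈ L and |s| = p² ≥ p.
By the CFL pumping lemma, s = uvxyz for some u, v, x, y, z with |vxy| ≤ p, |vy| ≥ 1, and uv^i xy^i z ∈ L for every i ≥ 0.
All symbols are a's, so only lengths matter: let k = |vy|, with 1 ≤ k ≤ |vxy| ≤ p.

Take i = 2: |uv²xy²z| = p² + k, and p² < p² + k ≤ p² + p < (p + 1)².
So the length lies strictly between consecutive squares and is not a perfect square; uv²xy²z ∉ L.

This contradicts the CFL pumping lemma, which requires uv^i xy^i z ∈ L for all i ≥ 0.
Hence L = {a^(n²) : n ≥ 0} is not context-free. ∎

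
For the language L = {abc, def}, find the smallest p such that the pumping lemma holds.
p = 4

For a finite language L, the pumping lemma holds vacuously if p > max|s| for s ∈ L.

The longest string in L = {abc, def} has length 3.
If p = 4, then no string s ∈ L has |s| ≥ p, so the condition is vacuously true.

The minimum pumping length is p = 4.

Why no smaller p works: for any p ≤ 3, the longest string s ∈ L has |s| = 3 ≥ p, so it would
have to be pumpable; but pumping up (i = 2, 3, ...) produces ever longer strings, which cannot all lie in the
finite language L. So the pumping property fails for every p ≤ 3.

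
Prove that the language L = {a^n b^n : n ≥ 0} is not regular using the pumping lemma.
Assume for contradiction that L is regular, and let p ≥ 1 be the pumping length given by the pumping lemma.
Choose s = a^p b^p. Then s ∈ L and |s| = 2p ≥ p.
By the pumping lemma, s = xyz for some x, y, z with |xy| ≤ p, |y| ≥ 1, and xy^i z ∈ L for every i ≥ 0.
Since |xy| ≤ p and the first p symbols of s are all a's, we must have y = a^k for some k with 1 ≤ k ≤ p.

Take i = 0: xy⁰z = a^(p − k) b^p.
This string has p − k a's but p b's, and p − k < p because k ≥ 1. So xy⁰z ∉ L.

This contradicts the pumping lemma, which requires xy^i z ∈ L for all i ≥ 0.
Hence L = {a^n b^n : n ≥ 0} is not regular. ∎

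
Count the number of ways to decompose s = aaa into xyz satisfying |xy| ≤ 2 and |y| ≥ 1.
3

For s = 'aaa' with pumping length p = 2:

Constraints: |xy| ≤ 2, |y| > 0

Valid decompositions (|xy| ≤ p, |y| ≥ 1):
  • x='', y='a', z='aa'
  • x='a', y='a', z='a'
  • x='', y='aa', z='a'

Total count: 3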